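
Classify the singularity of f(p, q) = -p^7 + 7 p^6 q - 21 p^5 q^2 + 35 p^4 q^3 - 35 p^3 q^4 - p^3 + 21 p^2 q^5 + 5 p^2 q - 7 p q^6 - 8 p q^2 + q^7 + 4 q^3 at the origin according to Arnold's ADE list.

D_8

The Hessian of f at 0 has rank 0. Corank 2; j^3 = -(p - 2*q)^2*(p - q) has shape L^2 M (L != M), so D-series; mu = 8 gives D_8.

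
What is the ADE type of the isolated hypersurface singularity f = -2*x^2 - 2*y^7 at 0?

The Hessian of f at 0 has rank 1. Corank 1: A-series; mu = 6 gives A_6.

A_{6}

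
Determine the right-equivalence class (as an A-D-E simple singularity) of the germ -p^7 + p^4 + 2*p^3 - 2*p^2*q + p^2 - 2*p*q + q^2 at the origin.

The Hessian of f at 0 has rank 1. Corank 1: A-series; mu = 6 gives A_6.

A_6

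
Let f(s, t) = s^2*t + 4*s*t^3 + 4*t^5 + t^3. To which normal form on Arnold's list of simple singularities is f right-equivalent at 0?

D4

The Hessian of f at 0 is [[0, 0], [0, 0]] with rank 0, so corank 2. A Groebner basis of the Jacobian ideal J(f) in C{s,t} is {t^3, s^2 + 3*t^2, s*t}; counting standard monomials gives mu = 4. Corank 2; j^3 = t*(s^2 + t^2) splits into three distinct lines over C (the quadratic factor has nonzero discriminant), so D_4.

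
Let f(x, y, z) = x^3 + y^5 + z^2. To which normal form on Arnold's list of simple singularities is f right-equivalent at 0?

The Hessian of f at 0 is [[0, 0, 0], [0, 0, 0], [0, 0, 2]] with rank 1, so corank 2. A Groebner basis of the Jacobian ideal J(f) in C{x,y,z} is {y^4, x^2, z}; counting standard monomials gives mu = 8. Corank 2; j^3 = x^3 is a perfect cube, so E-series; the 5-jet and mu = 8 give E_8.

E_{8}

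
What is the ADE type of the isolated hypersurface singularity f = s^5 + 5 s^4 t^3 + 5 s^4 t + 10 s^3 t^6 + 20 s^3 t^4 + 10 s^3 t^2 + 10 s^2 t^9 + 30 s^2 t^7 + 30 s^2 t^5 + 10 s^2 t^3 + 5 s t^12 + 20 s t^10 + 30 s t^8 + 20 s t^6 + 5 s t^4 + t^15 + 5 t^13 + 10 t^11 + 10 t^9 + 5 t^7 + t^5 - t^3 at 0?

E_8

The Hessian of f at 0 has rank 0. Corank 2; j^3 = -t^3 is a perfect cube, so E-series; the 5-jet and mu = 8 give E_8.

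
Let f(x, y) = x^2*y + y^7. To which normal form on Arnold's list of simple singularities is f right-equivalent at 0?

D_{8}

The Hessian of f at 0 has rank 0. Corank 2; j^3 = x^2*y has shape L^2 M (L != M), so D-series; mu = 8 gives D_8.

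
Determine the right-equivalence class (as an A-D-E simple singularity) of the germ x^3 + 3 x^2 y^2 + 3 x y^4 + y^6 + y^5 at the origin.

The Hessian of f at 0 is [[0, 0], [0, 0]] with rank 0, so corank 2. A Groebner basis of the Jacobian ideal J(f) in C{x,y} is {y^4, x^3, x^2/2 + x*y^2}; counting standard monomials gives mu = 8. Corank 2; j^3 = x^3 is a perfect cube, so E-series; the 5-jet and mu = 8 give E_8.

E_{8}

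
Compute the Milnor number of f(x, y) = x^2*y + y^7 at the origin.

The Hessian of f at 0 has rank 0. Corank 2; j^3 = x^2*y has shape L^2 M (L != M), so D-series; mu = 8 gives D_8.

8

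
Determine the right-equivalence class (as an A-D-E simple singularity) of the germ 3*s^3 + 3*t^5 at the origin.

E8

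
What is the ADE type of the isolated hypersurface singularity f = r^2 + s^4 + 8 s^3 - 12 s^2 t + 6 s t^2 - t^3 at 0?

E_{6}

The Hessian of f at 0 has rank 1. Corank 2; j^3 = (2*s - t)^3 is a perfect cube, so E-series; the 4-jet and mu = 6 give E_6.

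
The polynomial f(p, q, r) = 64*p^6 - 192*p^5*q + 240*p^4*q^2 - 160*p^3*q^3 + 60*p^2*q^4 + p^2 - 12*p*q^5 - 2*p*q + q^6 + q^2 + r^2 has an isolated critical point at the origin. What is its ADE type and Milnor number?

Type A_{5}, Milnor number mu = 5.

The Hessian of f at 0 has rank 2. Corank 1: A-series; mu = 5 gives A_5.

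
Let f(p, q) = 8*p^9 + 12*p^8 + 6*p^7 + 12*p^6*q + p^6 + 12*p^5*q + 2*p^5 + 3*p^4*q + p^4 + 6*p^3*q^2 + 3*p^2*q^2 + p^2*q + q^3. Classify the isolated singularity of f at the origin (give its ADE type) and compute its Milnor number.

Type D_4, Milnor number mu = 4.

The Hessian of f at 0 has rank 0. Corank 2; j^3 = q*(p^2 + q^2) splits into three distinct lines over C (the quadratic factor has nonzero discriminant), so D_4.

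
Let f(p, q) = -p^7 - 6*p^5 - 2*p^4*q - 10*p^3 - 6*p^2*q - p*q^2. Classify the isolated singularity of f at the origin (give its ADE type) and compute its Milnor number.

The Hessian of f at 0 has rank 0. Corank 2; j^3 = -p*(10*p^2 + 6*p*q + q^2) splits into three distinct lines over C (the quadratic factor has nonzero discriminant), so D_4.

Type D_4, Milnor number mu = 4.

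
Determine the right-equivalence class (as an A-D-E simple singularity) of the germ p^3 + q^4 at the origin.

E_6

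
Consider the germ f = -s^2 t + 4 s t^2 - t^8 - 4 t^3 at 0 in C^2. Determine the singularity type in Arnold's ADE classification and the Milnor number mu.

Type D_{9}, Milnor number mu = 9.

The Hessian of f at 0 has rank 0. Corank 2; j^3 = -t*(s - 2*t)^2 has shape L^2 M (L != M), so D-series; mu = 9 gives D_9.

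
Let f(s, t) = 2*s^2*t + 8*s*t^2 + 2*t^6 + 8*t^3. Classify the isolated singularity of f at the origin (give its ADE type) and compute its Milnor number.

The Hessian of f at 0 is [[0, 0], [0, 0]] with rank 0, so corank 2. A Groebner basis of the Jacobian ideal J(f) in C{s,t} is {s^2/6 + t^5 - 2*t^2/3, s^3 + 8*t^3, s*t + 2*t^2}; counting standard monomials gives mu = 7. Corank 2; j^3 = 2*t*(s + 2*t)^2 has shape L^2 M (L != M), so D-series; mu = 7 gives D_7.

Type D_7, Milnor number mu = 7.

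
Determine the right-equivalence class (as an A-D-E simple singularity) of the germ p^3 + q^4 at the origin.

The Hessian of f at 0 has rank 0. Corank 2; j^3 = p^3 is a perfect cube, so E-series; the 4-jet and mu = 6 give E_6.

E_{6}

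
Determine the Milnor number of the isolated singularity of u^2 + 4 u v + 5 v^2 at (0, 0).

1

The Hessian of f at 0 has rank 2. Corank 0: nondegenerate Morse point, so A_1.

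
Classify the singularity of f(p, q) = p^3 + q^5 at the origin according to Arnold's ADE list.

E_{8}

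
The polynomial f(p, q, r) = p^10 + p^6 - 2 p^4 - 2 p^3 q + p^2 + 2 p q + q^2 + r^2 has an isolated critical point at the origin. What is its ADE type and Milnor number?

Type A_{9}, Milnor number mu = 9.

The Hessian of f at 0 is [[2, 2, 0], [2, 2, 0], [0, 0, 2]] with rank 2, so corank 1. A Groebner basis of the Jacobian ideal J(f) in C{p,q,r} is {4*p*q^2 - p + q^5 + 3*q^3 - q, -p^2/2 + p*q^3 - 3*p*q/2 + q^4/2 - q^2, p^3 - p - q, p^2*q + p*q^2 + p/3 + q^3/3 + q/3, r}; counting standard monomials gives mu = 9. Corank 1: A-series; mu = 9 gives A_9.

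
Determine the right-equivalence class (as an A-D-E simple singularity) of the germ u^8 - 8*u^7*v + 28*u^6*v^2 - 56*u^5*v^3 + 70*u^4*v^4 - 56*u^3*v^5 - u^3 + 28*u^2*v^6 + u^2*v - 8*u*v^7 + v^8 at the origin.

D9

The Hessian of f at 0 has rank 0. Corank 2; j^3 = -u^2*(u - v) has shape L^2 M (L != M), so D-series; mu = 9 gives D_9.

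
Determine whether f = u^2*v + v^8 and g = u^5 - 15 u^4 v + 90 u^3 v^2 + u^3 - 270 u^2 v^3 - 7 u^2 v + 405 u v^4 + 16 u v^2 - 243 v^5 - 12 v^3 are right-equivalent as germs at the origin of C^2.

The Hessian of f at 0 is [[0, 0], [0, 0]] with rank 0, so corank 2. A Groebner basis of the Jacobian ideal J(f) in C{u,v} is {u^2/8 + v^7, u^3, u*v}; counting standard monomials gives mu = 9. Corank 2; j^3 = u^2*v has shape L^2 M (L != M), so D-series; mu = 9 gives D_9. The Hessian of g at 0 is [[0, 0], [0, 0]] with rank 0, so corank 2. A Groebner basis of the Jacobian ideal J(g) in C{u,v} is {u*v/5 + v^4 - 2*v^2/5, u*v^2 - 2*v^3, u^2 - 5*u*v + 6*v^2}; counting standard monomials gives mu = 6. Corank 2; j^3 = (u - 3*v)*(u - 2*v)^2 has shape L^2 M (L != M), so D-series; mu = 6 gives D_6. f is D_9 but g is D_6, hence not right-equivalent.

No.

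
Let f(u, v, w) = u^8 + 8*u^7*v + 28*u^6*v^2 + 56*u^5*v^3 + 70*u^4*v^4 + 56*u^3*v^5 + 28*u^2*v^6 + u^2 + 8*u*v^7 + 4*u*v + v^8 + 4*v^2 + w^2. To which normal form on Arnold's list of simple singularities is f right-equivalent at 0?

A_7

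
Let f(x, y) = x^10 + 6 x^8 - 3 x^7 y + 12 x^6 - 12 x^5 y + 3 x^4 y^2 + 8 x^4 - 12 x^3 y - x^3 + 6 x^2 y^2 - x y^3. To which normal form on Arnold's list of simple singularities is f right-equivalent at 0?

The Hessian of f at 0 has rank 0. Corank 2; j^3 = -x^3 is a perfect cube, so E-series; the 4-jet and mu = 7 give E_7.

E7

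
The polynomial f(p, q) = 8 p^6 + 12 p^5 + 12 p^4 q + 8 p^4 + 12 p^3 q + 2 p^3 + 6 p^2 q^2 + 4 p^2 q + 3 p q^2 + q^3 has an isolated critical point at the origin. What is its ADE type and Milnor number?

Type D_{4}, Milnor number mu = 4.

The Hessian of f at 0 has rank 0. Corank 2; j^3 = (p + q)*(2*p^2 + 2*p*q + q^2) splits into three distinct lines over C (the quadratic factor has nonzero discriminant), so D_4.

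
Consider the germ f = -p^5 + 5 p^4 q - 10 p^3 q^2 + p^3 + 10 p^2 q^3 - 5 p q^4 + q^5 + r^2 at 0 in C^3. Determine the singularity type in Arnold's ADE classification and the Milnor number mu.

Type E8, Milnor number mu = 8.

The Hessian of f at 0 has rank 1. Corank 2; j^3 = p^3 is a perfect cube, so E-series; the 5-jet and mu = 8 give E_8.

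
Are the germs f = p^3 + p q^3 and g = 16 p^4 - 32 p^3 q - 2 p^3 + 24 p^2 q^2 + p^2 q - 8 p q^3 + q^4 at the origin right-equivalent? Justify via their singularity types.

The Hessian of f at 0 is [[0, 0], [0, 0]] with rank 0, so corank 2. A Groebner basis of the Jacobian ideal J(f) in C{p,q} is {p^3, p*q^2, 3*p^2 + q^3}; counting standard monomials gives mu = 7. Corank 2; j^3 = p^3 is a perfect cube, so E-series; the 4-jet and mu = 7 give E_7. The Hessian of g at 0 is [[0, 0], [0, 0]] with rank 0, so corank 2. A Groebner basis of the Jacobian ideal J(g) in C{p,q} is {p*q^2, p*q/8 + q^3, p^2 - p*q/2}; counting standard monomials gives mu = 5. Corank 2; j^3 = -p^2*(2*p - q) has shape L^2 M (L != M), so D-series; mu = 5 gives D_5. f is E_7 but g is D_5, hence not right-equivalent.

No.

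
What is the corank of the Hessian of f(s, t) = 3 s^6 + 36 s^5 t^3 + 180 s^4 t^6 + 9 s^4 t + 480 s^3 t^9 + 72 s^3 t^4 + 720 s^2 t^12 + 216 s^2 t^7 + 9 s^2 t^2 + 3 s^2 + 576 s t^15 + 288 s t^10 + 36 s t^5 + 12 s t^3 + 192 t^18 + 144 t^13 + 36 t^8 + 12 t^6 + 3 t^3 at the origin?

1

Hessian at 0 has rank 1.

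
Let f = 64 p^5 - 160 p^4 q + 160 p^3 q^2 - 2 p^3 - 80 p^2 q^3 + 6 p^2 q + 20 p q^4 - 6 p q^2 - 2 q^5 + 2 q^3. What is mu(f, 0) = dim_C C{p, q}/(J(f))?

The Hessian of f at 0 has rank 0. Corank 2; j^3 = -2*(p - q)^3 is a perfect cube, so E-series; the 5-jet and mu = 8 give E_8.

8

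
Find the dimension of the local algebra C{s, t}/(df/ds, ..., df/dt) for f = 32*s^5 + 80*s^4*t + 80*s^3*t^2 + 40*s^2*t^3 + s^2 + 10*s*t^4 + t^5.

4

The Hessian of f at 0 has rank 1. Corank 1: A-series; mu = 4 gives A_4.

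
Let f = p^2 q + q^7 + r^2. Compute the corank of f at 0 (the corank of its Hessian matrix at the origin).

2

The Hessian at 0 is [[0, 0, 0], [0, 0, 0], [0, 0, 2]] of rank 1; hence corank 2.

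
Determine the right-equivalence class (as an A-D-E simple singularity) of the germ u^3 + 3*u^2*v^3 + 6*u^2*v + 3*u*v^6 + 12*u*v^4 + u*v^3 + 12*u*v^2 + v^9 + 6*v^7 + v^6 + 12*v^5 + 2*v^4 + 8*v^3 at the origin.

The Hessian of f at 0 is [[0, 0], [0, 0]] with rank 0, so corank 2. A Groebner basis of the Jacobian ideal J(f) in C{u,v} is {u^3 + 6*u^2*v + 48*u^2 + 192*u*v + 192*v^2, -6*u^2 + u*v^2 - 24*u*v - 24*v^2, 3*u^2 + 12*u*v + v^3 + 12*v^2}; counting standard monomials gives mu = 7. Corank 2; j^3 = (u + 2*v)^3 is a perfect cube, so E-series; the 4-jet and mu = 7 give E_7.

E_7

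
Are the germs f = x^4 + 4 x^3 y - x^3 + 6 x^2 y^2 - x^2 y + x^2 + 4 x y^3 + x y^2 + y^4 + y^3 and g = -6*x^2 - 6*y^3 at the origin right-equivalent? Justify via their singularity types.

Yes.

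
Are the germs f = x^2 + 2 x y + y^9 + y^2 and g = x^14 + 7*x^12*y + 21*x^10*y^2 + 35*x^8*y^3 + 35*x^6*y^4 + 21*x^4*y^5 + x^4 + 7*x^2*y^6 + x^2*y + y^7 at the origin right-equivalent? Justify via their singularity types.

No.

The Hessian of f at 0 is [[2, 2], [2, 2]] with rank 1, so corank 1. A Groebner basis of the Jacobian ideal J(f) in C{x,y} is {y^8, x + y}; counting standard monomials gives mu = 8. Corank 1: A-series; mu = 8 gives A_8. The Hessian of g at 0 is [[0, 0], [0, 0]] with rank 0, so corank 2. A Groebner basis of the Jacobian ideal J(g) in C{x,y} is {x^2/7 + y^6, x^3, x*y}; counting standard monomials gives mu = 8. Corank 2; j^3 = x^2*y has shape L^2 M (L != M), so D-series; mu = 8 gives D_8. f is A_8 but g is D_8, hence not right-equivalent.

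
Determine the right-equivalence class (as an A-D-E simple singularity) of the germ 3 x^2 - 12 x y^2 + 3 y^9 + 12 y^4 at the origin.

The Hessian of f at 0 has rank 1. Corank 1: A-series; mu = 8 gives A_8.

A_8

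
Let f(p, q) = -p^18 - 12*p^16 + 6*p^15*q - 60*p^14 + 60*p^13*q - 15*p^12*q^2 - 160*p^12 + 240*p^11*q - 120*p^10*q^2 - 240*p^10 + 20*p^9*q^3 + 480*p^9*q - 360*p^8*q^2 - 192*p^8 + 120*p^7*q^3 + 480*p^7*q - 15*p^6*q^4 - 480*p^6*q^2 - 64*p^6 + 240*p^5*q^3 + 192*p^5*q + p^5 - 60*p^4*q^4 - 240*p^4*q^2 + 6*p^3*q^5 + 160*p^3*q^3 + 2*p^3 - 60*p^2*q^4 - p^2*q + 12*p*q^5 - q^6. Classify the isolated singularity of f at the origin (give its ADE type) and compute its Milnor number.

The Hessian of f at 0 is [[0, 0], [0, 0]] with rank 0, so corank 2. A Groebner basis of the Jacobian ideal J(f) in C{p,q} is {p*q/12 + q^5, p*q^2, p^2 - p*q/2}; counting standard monomials gives mu = 7. Corank 2; j^3 = p^2*(2*p - q) has shape L^2 M (L != M), so D-series; mu = 7 gives D_7.

Type D_{7}, Milnor number mu = 7.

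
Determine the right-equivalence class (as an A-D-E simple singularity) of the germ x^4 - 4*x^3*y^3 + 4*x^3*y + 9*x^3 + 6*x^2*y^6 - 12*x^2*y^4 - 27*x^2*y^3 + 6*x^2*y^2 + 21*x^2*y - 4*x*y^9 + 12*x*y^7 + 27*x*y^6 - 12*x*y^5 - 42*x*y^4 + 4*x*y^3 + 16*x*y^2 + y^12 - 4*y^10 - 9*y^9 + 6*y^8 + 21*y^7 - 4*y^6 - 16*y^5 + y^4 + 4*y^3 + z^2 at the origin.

The Hessian of f at 0 has rank 1. Corank 2; j^3 = (x + y)*(3*x + 2*y)^2 has shape L^2 M (L != M), so D-series; mu = 5 gives D_5.

D_{5}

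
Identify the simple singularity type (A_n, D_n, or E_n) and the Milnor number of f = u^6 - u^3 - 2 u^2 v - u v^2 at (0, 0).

The Hessian of f at 0 has rank 0. Corank 2; j^3 = -u*(u + v)^2 has shape L^2 M (L != M), so D-series; mu = 7 gives D_7.

Type D_7, Milnor number mu = 7.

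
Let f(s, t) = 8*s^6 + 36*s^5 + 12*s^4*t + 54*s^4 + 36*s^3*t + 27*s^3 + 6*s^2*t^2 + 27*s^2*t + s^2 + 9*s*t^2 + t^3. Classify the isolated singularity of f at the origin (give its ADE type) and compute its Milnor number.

The Hessian of f at 0 is [[2, 0], [0, 0]] with rank 1, so corank 1. A Groebner basis of the Jacobian ideal J(f) in C{s,t} is {t^2, s}; counting standard monomials gives mu = 2. Corank 1: A-series; mu = 2 gives A_2.

Type A2, Milnor number mu = 2.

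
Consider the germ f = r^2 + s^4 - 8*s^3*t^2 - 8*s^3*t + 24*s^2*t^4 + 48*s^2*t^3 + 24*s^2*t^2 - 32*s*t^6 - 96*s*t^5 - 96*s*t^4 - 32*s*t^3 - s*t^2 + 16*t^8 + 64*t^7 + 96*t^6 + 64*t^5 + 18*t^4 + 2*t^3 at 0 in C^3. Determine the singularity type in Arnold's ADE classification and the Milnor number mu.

The Hessian of f at 0 has rank 1. Corank 2; j^3 = -t^2*(s - 2*t) has shape L^2 M (L != M), so D-series; mu = 5 gives D_5.

Type D5, Milnor number mu = 5.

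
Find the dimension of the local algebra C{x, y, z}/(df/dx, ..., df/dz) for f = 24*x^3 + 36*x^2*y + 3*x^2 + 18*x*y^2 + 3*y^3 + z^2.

The Hessian of f at 0 has rank 2. Corank 1: A-series; mu = 2 gives A_2.

2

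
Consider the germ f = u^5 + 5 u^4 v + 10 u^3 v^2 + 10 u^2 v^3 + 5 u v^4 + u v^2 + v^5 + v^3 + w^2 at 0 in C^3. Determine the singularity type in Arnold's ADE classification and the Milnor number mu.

Type D6, Milnor number mu = 6.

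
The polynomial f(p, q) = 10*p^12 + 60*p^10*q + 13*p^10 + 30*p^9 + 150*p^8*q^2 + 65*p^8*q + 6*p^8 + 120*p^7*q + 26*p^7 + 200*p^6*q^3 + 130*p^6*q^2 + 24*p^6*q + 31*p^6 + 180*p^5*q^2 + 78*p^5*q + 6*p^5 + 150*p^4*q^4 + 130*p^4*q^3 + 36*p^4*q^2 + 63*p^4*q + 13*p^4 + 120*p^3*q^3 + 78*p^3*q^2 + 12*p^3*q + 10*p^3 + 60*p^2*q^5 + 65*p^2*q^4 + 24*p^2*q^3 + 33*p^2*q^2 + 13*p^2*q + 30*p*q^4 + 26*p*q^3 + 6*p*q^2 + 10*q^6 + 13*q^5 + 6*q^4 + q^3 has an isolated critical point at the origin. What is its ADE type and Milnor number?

Type D_4, Milnor number mu = 4.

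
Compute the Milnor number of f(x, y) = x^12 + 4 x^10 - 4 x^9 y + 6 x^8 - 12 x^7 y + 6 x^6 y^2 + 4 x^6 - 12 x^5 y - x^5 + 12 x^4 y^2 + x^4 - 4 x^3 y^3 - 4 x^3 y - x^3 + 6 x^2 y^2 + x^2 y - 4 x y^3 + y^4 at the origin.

5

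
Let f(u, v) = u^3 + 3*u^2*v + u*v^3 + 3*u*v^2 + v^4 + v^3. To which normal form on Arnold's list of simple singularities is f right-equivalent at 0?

E_7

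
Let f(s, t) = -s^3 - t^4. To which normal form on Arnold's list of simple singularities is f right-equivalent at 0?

E_6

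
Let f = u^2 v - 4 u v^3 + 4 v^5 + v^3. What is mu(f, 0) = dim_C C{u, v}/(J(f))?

4

The Hessian of f at 0 has rank 0. Corank 2; j^3 = v*(u^2 + v^2) splits into three distinct lines over C (the quadratic factor has nonzero discriminant), so D_4.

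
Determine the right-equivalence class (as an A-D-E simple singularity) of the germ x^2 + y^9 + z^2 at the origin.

A_8

The Hessian of f at 0 is [[2, 0, 0], [0, 0, 0], [0, 0, 2]] with rank 2, so corank 1. A Groebner basis of the Jacobian ideal J(f) in C{x,y,z} is {y^8, x, z}; counting standard monomials gives mu = 8. Corank 1: A-series; mu = 8 gives A_8.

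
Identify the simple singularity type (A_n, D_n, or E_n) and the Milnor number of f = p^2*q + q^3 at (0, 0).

The Hessian of f at 0 has rank 0. Corank 2; j^3 = q*(p^2 + q^2) splits into three distinct lines over C (the quadratic factor has nonzero discriminant), so D_4.

Type D4, Milnor number mu = 4.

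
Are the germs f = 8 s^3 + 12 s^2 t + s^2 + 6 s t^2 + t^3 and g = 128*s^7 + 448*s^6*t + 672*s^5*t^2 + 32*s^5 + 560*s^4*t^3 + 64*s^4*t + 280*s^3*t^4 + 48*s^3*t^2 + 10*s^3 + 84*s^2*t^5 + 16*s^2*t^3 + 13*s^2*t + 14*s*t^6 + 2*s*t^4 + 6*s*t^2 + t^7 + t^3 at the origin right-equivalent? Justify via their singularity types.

The Hessian of f at 0 is [[2, 0], [0, 0]] with rank 1, so corank 1. A Groebner basis of the Jacobian ideal J(f) in C{s,t} is {t^2, s}; counting standard monomials gives mu = 2. Corank 1: A-series; mu = 2 gives A_2. The Hessian of g at 0 is [[0, 0], [0, 0]] with rank 0, so corank 2. A Groebner basis of the Jacobian ideal J(g) in C{s,t} is {t^3, s^2 - 3*t^2/11, s*t + 6*t^2/11}; counting standard monomials gives mu = 4. Corank 2; j^3 = (2*s + t)*(5*s^2 + 4*s*t + t^2) splits into three distinct lines over C (the quadratic factor has nonzero discriminant), so D_4. f is A_2 but g is D_4, hence not right-equivalent.

No.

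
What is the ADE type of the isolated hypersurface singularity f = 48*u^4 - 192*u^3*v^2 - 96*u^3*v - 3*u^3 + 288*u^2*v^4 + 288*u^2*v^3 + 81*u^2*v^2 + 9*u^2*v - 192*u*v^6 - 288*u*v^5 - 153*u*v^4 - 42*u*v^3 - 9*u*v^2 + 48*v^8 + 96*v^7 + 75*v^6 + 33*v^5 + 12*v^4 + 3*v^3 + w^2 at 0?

The Hessian of f at 0 has rank 1. Corank 2; j^3 = -3*(u - v)^3 is a perfect cube, so E-series; the 4-jet and mu = 6 give E_6.

E_6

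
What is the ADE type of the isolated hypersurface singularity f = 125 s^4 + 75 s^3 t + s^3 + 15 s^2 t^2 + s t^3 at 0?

E7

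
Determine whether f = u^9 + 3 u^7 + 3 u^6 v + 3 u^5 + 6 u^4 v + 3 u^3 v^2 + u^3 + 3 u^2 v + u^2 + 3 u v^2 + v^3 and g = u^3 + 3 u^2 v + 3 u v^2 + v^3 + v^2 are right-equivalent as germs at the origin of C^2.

Yes.

The Hessian of f at 0 has rank 1. Corank 1: A-series; mu = 2 gives A_2. The Hessian of g at 0 has rank 1. Corank 1: A-series; mu = 2 gives A_2. Both have type A_2, hence right-equivalent.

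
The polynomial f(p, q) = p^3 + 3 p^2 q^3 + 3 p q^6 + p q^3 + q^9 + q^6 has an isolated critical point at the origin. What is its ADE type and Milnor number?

The Hessian of f at 0 is [[0, 0], [0, 0]] with rank 0, so corank 2. A Groebner basis of the Jacobian ideal J(f) in C{p,q} is {p^3, p*q^2, 3*p^2 + q^3}; counting standard monomials gives mu = 7. Corank 2; j^3 = p^3 is a perfect cube, so E-series; the 4-jet and mu = 7 give E_7.

Type E_{7}, Milnor number mu = 7.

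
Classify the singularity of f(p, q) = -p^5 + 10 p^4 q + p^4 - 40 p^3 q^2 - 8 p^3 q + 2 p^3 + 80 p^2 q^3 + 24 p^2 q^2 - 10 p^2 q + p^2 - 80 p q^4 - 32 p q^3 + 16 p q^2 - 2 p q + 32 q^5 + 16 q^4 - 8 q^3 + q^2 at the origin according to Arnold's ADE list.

A_4

The Hessian of f at 0 has rank 1. Corank 1: A-series; mu = 4 gives A_4.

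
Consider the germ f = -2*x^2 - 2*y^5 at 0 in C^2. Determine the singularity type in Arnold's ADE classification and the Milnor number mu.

The Hessian of f at 0 has rank 1. Corank 1: A-series; mu = 4 gives A_4.

Type A_4, Milnor number mu = 4.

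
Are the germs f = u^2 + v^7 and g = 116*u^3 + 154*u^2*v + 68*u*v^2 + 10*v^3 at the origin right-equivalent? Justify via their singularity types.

The Hessian of f at 0 has rank 1. Corank 1: A-series; mu = 6 gives A_6. The Hessian of g at 0 has rank 0. Corank 2; j^3 = 2*(2*u + v)*(29*u^2 + 24*u*v + 5*v^2) splits into three distinct lines over C (the quadratic factor has nonzero discriminant), so D_4. f is A_6 but g is D_4, hence not right-equivalent.

No.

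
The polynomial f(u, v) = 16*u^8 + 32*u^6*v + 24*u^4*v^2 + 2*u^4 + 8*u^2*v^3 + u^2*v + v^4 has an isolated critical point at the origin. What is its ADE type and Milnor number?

Type D_{5}, Milnor number mu = 5.

The Hessian of f at 0 has rank 0. Corank 2; j^3 = u^2*v has shape L^2 M (L != M), so D-series; mu = 5 gives D_5.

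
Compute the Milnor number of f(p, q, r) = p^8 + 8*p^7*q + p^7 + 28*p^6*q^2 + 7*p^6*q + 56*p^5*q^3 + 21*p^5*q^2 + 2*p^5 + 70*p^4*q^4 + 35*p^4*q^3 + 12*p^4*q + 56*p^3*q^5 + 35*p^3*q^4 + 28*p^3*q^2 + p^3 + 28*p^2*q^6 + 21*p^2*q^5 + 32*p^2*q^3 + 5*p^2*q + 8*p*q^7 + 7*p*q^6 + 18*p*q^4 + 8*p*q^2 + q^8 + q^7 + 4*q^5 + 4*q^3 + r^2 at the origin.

9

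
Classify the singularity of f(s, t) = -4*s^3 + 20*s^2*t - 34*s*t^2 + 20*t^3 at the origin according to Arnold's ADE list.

D_{4}

The Hessian of f at 0 has rank 0. Corank 2; j^3 = -2*(s - 2*t)*(2*s^2 - 6*s*t + 5*t^2) splits into three distinct lines over C (the quadratic factor has nonzero discriminant), so D_4.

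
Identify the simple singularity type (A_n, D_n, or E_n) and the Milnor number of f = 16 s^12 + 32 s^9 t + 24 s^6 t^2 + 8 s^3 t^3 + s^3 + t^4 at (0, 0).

Type E_{6}, Milnor number mu = 6.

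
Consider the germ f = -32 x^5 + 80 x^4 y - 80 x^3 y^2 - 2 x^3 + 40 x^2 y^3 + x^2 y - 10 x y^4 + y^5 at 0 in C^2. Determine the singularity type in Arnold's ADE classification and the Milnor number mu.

The Hessian of f at 0 has rank 0. Corank 2; j^3 = -x^2*(2*x - y) has shape L^2 M (L != M), so D-series; mu = 6 gives D_6.

Type D_{6}, Milnor number mu = 6.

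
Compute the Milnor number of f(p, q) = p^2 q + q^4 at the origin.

The Hessian of f at 0 has rank 0. Corank 2; j^3 = p^2*q has shape L^2 M (L != M), so D-series; mu = 5 gives D_5.

5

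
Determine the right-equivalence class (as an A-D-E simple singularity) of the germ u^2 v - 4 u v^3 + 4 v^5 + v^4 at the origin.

D_{5}

The Hessian of f at 0 is [[0, 0], [0, 0]] with rank 0, so corank 2. A Groebner basis of the Jacobian ideal J(f) in C{u,v} is {u*v^2, -u*v/2 + v^3, u^2 + 2*u*v}; counting standard monomials gives mu = 5. Corank 2; j^3 = u^2*v has shape L^2 M (L != M), so D-series; mu = 5 gives D_5.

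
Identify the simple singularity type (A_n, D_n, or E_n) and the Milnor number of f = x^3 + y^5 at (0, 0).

Type E8, Milnor number mu = 8.

The Hessian of f at 0 has rank 0. Corank 2; j^3 = x^3 is a perfect cube, so E-series; the 5-jet and mu = 8 give E_8.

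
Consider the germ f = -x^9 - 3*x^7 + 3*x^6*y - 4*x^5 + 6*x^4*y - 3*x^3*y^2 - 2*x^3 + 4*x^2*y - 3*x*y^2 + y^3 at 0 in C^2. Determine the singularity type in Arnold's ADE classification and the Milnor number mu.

Type D_4, Milnor number mu = 4.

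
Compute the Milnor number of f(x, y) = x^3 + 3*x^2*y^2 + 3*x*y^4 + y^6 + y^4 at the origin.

The Hessian of f at 0 is [[0, 0], [0, 0]] with rank 0, so corank 2. A Groebner basis of the Jacobian ideal J(f) in C{x,y} is {x^3, x^2*y, x^2/2 + x*y^2, y^3}; counting standard monomials gives mu = 6. Corank 2; j^3 = x^3 is a perfect cube, so E-series; the 4-jet and mu = 6 give E_6.

6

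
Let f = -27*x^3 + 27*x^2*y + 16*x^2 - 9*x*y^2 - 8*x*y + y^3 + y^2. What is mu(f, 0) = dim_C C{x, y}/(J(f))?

2

The Hessian of f at 0 has rank 1. Corank 1: A-series; mu = 2 gives A_2.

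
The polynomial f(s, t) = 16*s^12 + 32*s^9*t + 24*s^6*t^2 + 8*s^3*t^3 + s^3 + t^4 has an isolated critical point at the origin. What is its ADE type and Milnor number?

Type E_{6}, Milnor number mu = 6.

The Hessian of f at 0 has rank 0. Corank 2; j^3 = s^3 is a perfect cube, so E-series; the 4-jet and mu = 6 give E_6.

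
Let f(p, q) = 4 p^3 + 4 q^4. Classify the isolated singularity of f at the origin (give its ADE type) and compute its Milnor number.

The Hessian of f at 0 is [[0, 0], [0, 0]] with rank 0, so corank 2. A Groebner basis of the Jacobian ideal J(f) in C{p,q} is {q^3, p^2}; counting standard monomials gives mu = 6. Corank 2; j^3 = 4*p^3 is a perfect cube, so E-series; the 4-jet and mu = 6 give E_6.

Type E_{6}, Milnor number mu = 6.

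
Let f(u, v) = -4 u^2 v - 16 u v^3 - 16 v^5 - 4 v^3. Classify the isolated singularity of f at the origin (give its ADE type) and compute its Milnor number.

Type D_{4}, Milnor number mu = 4.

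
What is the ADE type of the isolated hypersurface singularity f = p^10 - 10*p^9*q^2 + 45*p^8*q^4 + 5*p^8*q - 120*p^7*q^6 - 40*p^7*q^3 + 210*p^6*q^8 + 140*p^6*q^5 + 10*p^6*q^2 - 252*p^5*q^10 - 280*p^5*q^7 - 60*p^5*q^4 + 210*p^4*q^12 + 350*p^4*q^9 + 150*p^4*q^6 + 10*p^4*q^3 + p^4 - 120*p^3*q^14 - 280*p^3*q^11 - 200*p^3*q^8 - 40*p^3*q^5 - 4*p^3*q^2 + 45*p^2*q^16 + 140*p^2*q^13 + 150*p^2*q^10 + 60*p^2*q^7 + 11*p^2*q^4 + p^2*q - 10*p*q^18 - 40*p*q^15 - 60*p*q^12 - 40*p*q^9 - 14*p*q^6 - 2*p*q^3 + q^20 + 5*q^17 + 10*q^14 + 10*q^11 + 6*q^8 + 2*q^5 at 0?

D6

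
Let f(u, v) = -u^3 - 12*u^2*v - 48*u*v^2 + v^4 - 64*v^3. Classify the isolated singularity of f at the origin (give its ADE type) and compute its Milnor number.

Type E6, Milnor number mu = 6.

The Hessian of f at 0 is [[0, 0], [0, 0]] with rank 0, so corank 2. A Groebner basis of the Jacobian ideal J(f) in C{u,v} is {v^3, u^2 + 8*u*v + 16*v^2}; counting standard monomials gives mu = 6. Corank 2; j^3 = -(u + 4*v)^3 is a perfect cube, so E-series; the 4-jet and mu = 6 give E_6.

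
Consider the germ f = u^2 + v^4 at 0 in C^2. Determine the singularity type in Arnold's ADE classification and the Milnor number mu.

Type A_{3}, Milnor number mu = 3.

The Hessian of f at 0 is [[2, 0], [0, 0]] with rank 1, so corank 1. A Groebner basis of the Jacobian ideal J(f) in C{u,v} is {v^3, u}; counting standard monomials gives mu = 3. Corank 1: A-series; mu = 3 gives A_3.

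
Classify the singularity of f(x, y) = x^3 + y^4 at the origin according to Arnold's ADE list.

The Hessian of f at 0 has rank 0. Corank 2; j^3 = x^3 is a perfect cube, so E-series; the 4-jet and mu = 6 give E_6.

E_6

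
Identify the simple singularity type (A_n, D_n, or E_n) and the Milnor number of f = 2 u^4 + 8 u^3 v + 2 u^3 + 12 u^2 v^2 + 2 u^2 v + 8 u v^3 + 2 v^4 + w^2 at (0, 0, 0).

Type D_{5}, Milnor number mu = 5.

The Hessian of f at 0 has rank 1. Corank 2; j^3 = 2*u^2*(u + v) has shape L^2 M (L != M), so D-series; mu = 5 gives D_5.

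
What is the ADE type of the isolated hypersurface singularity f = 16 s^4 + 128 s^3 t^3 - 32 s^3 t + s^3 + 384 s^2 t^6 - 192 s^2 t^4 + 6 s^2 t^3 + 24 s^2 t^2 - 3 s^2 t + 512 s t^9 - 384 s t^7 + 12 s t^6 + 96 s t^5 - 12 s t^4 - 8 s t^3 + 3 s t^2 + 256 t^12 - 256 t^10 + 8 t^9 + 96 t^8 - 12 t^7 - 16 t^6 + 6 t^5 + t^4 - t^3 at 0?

E_{6}

The Hessian of f at 0 has rank 0. Corank 2; j^3 = (s - t)^3 is a perfect cube, so E-series; the 4-jet and mu = 6 give E_6.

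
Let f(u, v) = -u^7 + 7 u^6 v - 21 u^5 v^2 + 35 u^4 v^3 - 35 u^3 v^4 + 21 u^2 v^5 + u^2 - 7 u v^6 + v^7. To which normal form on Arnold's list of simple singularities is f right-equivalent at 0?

A6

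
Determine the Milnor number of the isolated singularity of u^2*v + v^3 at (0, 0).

The Hessian of f at 0 has rank 0. Corank 2; j^3 = v*(u^2 + v^2) splits into three distinct lines over C (the quadratic factor has nonzero discriminant), so D_4.

4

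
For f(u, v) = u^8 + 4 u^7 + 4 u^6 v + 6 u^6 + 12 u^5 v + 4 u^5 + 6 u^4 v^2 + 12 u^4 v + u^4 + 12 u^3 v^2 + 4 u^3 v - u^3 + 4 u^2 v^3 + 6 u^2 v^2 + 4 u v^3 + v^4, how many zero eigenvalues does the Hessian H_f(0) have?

2

The Hessian at 0 is [[0, 0], [0, 0]] of rank 0; hence corank 2.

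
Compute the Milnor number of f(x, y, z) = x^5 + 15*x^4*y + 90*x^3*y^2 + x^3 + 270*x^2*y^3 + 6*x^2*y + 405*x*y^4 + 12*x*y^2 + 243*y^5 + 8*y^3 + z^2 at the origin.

8

The Hessian of f at 0 is [[0, 0, 0], [0, 0, 0], [0, 0, 2]] with rank 1, so corank 2. A Groebner basis of the Jacobian ideal J(f) in C{x,y,z} is {y^5, x*y^3 + 9*y^4/4, x^2 + 4*x*y + 4*y^2, z}; counting standard monomials gives mu = 8. Corank 2; j^3 = (x + 2*y)^3 is a perfect cube, so E-series; the 5-jet and mu = 8 give E_8.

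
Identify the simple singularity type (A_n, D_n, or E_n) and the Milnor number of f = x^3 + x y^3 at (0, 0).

The Hessian of f at 0 is [[0, 0], [0, 0]] with rank 0, so corank 2. A Groebner basis of the Jacobian ideal J(f) in C{x,y} is {x^3, x*y^2, 3*x^2 + y^3}; counting standard monomials gives mu = 7. Corank 2; j^3 = x^3 is a perfect cube, so E-series; the 4-jet and mu = 7 give E_7.

Type E_7, Milnor number mu = 7.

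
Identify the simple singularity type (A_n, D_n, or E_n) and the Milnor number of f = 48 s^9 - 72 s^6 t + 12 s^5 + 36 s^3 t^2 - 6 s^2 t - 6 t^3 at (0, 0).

Type D_{4}, Milnor number mu = 4.

The Hessian of f at 0 is [[0, 0], [0, 0]] with rank 0, so corank 2. A Groebner basis of the Jacobian ideal J(f) in C{s,t} is {t^3, s^2 + 3*t^2, s*t}; counting standard monomials gives mu = 4. Corank 2; j^3 = -6*t*(s^2 + t^2) splits into three distinct lines over C (the quadratic factor has nonzero discriminant), so D_4.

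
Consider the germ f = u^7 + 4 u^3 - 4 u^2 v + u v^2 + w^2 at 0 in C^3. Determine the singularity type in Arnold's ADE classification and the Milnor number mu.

The Hessian of f at 0 has rank 1. Corank 2; j^3 = u*(2*u - v)^2 has shape L^2 M (L != M), so D-series; mu = 8 gives D_8.

Type D_{8}, Milnor number mu = 8.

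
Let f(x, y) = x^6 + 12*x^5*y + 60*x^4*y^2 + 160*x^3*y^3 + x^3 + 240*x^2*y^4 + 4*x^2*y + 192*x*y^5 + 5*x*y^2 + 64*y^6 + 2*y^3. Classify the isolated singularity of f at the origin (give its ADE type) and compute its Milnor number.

Type D_{7}, Milnor number mu = 7.

The Hessian of f at 0 is [[0, 0], [0, 0]] with rank 0, so corank 2. A Groebner basis of the Jacobian ideal J(f) in C{x,y} is {-x*y/6 + y^5 - y^2/6, x*y^2 + y^3, x^2 + 3*x*y + 2*y^2}; counting standard monomials gives mu = 7. Corank 2; j^3 = (x + y)^2*(x + 2*y) has shape L^2 M (L != M), so D-series; mu = 7 gives D_7.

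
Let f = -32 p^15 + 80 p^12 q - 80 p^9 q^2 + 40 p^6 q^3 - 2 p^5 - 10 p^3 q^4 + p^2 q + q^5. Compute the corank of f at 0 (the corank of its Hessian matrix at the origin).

Hessian at 0 has rank 0.

2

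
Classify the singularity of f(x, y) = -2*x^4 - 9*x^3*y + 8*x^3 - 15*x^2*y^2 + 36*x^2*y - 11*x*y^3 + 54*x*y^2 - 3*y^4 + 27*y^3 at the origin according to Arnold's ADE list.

The Hessian of f at 0 is [[0, 0], [0, 0]] with rank 0, so corank 2. A Groebner basis of the Jacobian ideal J(f) in C{x,y} is {768*x^2 + 2304*x*y + y^4 + 8*y^3 + 1728*y^2, x^3 - 180*x^2 - 540*x*y + 3*y^3/2 - 405*y^2, x^2*y + 88*x^2 + 264*x*y - 4*y^3/3 + 198*y^2, -32*x^2 + x*y^2 - 96*x*y + 7*y^3/6 - 72*y^2}; counting standard monomials gives mu = 7. Corank 2; j^3 = (2*x + 3*y)^3 is a perfect cube, so E-series; the 4-jet and mu = 7 give E_7.

E_{7}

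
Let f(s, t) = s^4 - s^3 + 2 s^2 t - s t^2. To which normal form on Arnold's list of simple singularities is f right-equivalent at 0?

D5

The Hessian of f at 0 is [[0, 0], [0, 0]] with rank 0, so corank 2. A Groebner basis of the Jacobian ideal J(f) in C{s,t} is {s*t^2 + s*t/4 - t^2/4, s*t/4 + t^3 - t^2/4, s^2 - s*t}; counting standard monomials gives mu = 5. Corank 2; j^3 = -s*(s - t)^2 has shape L^2 M (L != M), so D-series; mu = 5 gives D_5.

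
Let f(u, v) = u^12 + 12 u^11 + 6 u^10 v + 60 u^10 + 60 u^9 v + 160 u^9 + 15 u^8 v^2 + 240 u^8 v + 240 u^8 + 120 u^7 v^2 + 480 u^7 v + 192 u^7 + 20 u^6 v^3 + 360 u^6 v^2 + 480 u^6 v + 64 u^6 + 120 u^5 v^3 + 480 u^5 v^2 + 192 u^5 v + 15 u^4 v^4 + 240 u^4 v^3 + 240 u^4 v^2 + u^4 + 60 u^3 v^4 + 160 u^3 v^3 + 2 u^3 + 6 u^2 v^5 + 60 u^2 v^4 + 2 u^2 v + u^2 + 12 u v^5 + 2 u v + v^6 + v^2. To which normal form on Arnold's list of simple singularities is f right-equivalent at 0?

The Hessian of f at 0 is [[2, 2], [2, 2]] with rank 1, so corank 1. A Groebner basis of the Jacobian ideal J(f) in C{u,v} is {u*v^2 - 3*u*v + u - 2*v^2 + v, 5*u*v - 2*u + v^3 + 3*v^2 - 2*v, u^2 + u + v}; counting standard monomials gives mu = 5. Corank 1: A-series; mu = 5 gives A_5.

A_5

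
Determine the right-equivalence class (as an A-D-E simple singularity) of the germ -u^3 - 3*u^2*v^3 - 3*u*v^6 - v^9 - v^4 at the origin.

E_{6}

The Hessian of f at 0 has rank 0. Corank 2; j^3 = -u^3 is a perfect cube, so E-series; the 4-jet and mu = 6 give E_6.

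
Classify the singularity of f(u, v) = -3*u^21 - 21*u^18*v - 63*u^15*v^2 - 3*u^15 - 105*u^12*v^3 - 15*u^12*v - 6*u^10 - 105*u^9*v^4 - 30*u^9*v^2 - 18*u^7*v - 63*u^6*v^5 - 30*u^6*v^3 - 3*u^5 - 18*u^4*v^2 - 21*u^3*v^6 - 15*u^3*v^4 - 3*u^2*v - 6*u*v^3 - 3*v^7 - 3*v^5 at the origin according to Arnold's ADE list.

D_{8}

The Hessian of f at 0 is [[0, 0], [0, 0]] with rank 0, so corank 2. A Groebner basis of the Jacobian ideal J(f) in C{u,v} is {u^2*v^2 + u^2/7 + u*v^2/7, u^3 - u^2/7 - u*v^2/7, u*v + v^3}; counting standard monomials gives mu = 8. Corank 2; j^3 = -3*u^2*v has shape L^2 M (L != M), so D-series; mu = 8 gives D_8.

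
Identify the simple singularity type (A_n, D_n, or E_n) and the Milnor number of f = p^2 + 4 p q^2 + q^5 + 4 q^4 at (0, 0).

Type A_4, Milnor number mu = 4.

The Hessian of f at 0 is [[2, 0], [0, 0]] with rank 1, so corank 1. A Groebner basis of the Jacobian ideal J(f) in C{p,q} is {p^2, p/2 + q^2}; counting standard monomials gives mu = 4. Corank 1: A-series; mu = 4 gives A_4.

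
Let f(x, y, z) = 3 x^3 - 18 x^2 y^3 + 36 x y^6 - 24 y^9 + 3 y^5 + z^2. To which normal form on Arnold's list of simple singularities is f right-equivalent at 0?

E_8

The Hessian of f at 0 has rank 1. Corank 2; j^3 = 3*x^3 is a perfect cube, so E-series; the 5-jet and mu = 8 give E_8.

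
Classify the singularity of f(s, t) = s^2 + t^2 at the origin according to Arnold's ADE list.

The Hessian of f at 0 has rank 2. Corank 0: nondegenerate Morse point, so A_1.

A1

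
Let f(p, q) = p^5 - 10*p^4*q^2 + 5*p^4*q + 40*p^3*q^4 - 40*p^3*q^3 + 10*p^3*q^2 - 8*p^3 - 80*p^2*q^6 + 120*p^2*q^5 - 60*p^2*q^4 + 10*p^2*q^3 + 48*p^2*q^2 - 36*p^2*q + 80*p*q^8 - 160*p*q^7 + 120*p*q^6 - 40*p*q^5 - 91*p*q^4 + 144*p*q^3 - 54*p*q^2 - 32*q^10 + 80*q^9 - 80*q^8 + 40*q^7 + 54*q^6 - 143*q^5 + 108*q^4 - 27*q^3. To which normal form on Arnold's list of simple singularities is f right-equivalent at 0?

The Hessian of f at 0 has rank 0. Corank 2; j^3 = -(2*p + 3*q)^3 is a perfect cube, so E-series; the 5-jet and mu = 8 give E_8.

E_{8}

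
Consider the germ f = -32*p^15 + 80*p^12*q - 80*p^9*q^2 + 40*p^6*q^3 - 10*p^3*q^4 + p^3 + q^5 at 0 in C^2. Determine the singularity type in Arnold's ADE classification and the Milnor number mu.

Type E8, Milnor number mu = 8.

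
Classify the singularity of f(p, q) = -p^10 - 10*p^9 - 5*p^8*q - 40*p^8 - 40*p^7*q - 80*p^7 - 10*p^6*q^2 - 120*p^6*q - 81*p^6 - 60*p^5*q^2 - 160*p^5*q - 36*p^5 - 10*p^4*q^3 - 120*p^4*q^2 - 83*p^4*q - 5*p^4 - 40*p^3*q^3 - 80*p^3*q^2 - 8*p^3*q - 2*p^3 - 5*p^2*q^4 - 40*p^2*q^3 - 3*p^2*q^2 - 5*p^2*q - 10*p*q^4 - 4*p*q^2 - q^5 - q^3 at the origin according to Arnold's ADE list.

The Hessian of f at 0 is [[0, 0], [0, 0]] with rank 0, so corank 2. A Groebner basis of the Jacobian ideal J(f) in C{p,q} is {p^3 + 9*p^2/4 + 7*p*q/2 + 5*q^2/4, p^2*q - 5*p^2/2 - 4*p*q - 3*q^2/2, 11*p^2/4 + p*q^2 + 9*p*q/2 + 7*q^2/4, -3*p^2 - 5*p*q + q^3 - 2*q^2}; counting standard monomials gives mu = 6. Corank 2; j^3 = -(p + q)^2*(2*p + q) has shape L^2 M (L != M), so D-series; mu = 6 gives D_6.

D_6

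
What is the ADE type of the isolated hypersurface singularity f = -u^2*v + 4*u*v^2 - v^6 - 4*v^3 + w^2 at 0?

D_{7}

The Hessian of f at 0 is [[0, 0, 0], [0, 0, 0], [0, 0, 2]] with rank 1, so corank 2. A Groebner basis of the Jacobian ideal J(f) in C{u,v,w} is {u^2/6 + v^5 - 2*v^2/3, u^3 - 8*v^3, u*v - 2*v^2, w}; counting standard monomials gives mu = 7. Corank 2; j^3 = -v*(u - 2*v)^2 has shape L^2 M (L != M), so D-series; mu = 7 gives D_7.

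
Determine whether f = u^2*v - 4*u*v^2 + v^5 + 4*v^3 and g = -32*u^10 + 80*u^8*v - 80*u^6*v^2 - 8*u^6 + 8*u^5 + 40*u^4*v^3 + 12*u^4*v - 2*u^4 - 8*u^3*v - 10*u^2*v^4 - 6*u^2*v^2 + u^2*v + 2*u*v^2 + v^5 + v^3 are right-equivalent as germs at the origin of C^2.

Yes.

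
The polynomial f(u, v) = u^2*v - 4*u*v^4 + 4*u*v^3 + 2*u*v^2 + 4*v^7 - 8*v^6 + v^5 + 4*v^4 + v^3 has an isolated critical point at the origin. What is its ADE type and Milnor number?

Type D_{6}, Milnor number mu = 6.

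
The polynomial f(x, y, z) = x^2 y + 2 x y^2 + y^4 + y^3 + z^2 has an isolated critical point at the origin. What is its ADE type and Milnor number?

Type D_5, Milnor number mu = 5.

The Hessian of f at 0 is [[0, 0, 0], [0, 0, 0], [0, 0, 2]] with rank 1, so corank 2. A Groebner basis of the Jacobian ideal J(f) in C{x,y,z} is {x^3 - x^2/4 + y^2/4, x^2/4 + y^3 - y^2/4, x*y + y^2, z}; counting standard monomials gives mu = 5. Corank 2; j^3 = y*(x + y)^2 has shape L^2 M (L != M), so D-series; mu = 5 gives D_5.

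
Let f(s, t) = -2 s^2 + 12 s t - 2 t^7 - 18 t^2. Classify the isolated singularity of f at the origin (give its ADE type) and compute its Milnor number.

Type A_{6}, Milnor number mu = 6.

The Hessian of f at 0 is [[-4, 12], [12, -36]] with rank 1, so corank 1. A Groebner basis of the Jacobian ideal J(f) in C{s,t} is {t^6, s - 3*t}; counting standard monomials gives mu = 6. Corank 1: A-series; mu = 6 gives A_6.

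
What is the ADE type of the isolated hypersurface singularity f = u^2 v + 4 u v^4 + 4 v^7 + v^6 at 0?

D_{7}

The Hessian of f at 0 has rank 0. Corank 2; j^3 = u^2*v has shape L^2 M (L != M), so D-series; mu = 7 gives D_7.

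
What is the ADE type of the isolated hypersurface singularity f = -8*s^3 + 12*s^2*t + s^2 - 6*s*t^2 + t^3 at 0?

The Hessian of f at 0 is [[2, 0], [0, 0]] with rank 1, so corank 1. A Groebner basis of the Jacobian ideal J(f) in C{s,t} is {t^2, s}; counting standard monomials gives mu = 2. Corank 1: A-series; mu = 2 gives A_2.

A_2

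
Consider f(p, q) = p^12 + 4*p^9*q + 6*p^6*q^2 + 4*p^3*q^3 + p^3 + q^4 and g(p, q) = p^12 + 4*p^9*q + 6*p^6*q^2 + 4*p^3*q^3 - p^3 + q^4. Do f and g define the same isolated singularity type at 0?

Yes.

The Hessian of f at 0 has rank 0. Corank 2; j^3 = p^3 is a perfect cube, so E-series; the 4-jet and mu = 6 give E_6. The Hessian of g at 0 has rank 0. Corank 2; j^3 = -p^3 is a perfect cube, so E-series; the 4-jet and mu = 6 give E_6. Both have type E_6, hence right-equivalent.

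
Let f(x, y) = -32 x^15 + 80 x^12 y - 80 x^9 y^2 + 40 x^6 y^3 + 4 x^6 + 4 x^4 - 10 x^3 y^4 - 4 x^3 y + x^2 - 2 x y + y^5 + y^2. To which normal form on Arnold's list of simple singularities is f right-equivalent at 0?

A_{4}

The Hessian of f at 0 has rank 1. Corank 1: A-series; mu = 4 gives A_4.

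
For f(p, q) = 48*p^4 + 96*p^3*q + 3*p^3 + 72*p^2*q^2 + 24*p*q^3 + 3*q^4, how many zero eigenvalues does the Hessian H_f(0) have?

2

The Hessian at 0 is [[0, 0], [0, 0]] of rank 0; hence corank 2.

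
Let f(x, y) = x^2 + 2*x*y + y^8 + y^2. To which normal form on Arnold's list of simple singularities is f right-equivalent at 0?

The Hessian of f at 0 has rank 1. Corank 1: A-series; mu = 7 gives A_7.

A_{7}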